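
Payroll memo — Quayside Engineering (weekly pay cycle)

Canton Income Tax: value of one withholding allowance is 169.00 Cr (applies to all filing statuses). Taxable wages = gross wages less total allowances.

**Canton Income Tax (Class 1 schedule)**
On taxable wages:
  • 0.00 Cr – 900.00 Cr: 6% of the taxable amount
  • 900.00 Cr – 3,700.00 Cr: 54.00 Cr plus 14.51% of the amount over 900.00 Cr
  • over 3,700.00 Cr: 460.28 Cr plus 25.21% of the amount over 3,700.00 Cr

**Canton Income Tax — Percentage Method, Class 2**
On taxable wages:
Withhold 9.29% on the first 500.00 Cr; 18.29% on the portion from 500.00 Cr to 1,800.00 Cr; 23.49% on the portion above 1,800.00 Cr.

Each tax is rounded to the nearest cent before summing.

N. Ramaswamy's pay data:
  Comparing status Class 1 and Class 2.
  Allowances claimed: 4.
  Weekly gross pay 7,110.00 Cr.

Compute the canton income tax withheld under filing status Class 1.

Canton Income Tax (Class 1): taxable = 7,110.00 Cr − 4×169.00 Cr = 6,434.00 Cr
  460.28 Cr + 25.21% × (6,434.00 Cr − 3,700.00 Cr) = 460.28 Cr + 25.21% × 2,734.00 Cr = 1,149.52 Cr

1,149.52 Cr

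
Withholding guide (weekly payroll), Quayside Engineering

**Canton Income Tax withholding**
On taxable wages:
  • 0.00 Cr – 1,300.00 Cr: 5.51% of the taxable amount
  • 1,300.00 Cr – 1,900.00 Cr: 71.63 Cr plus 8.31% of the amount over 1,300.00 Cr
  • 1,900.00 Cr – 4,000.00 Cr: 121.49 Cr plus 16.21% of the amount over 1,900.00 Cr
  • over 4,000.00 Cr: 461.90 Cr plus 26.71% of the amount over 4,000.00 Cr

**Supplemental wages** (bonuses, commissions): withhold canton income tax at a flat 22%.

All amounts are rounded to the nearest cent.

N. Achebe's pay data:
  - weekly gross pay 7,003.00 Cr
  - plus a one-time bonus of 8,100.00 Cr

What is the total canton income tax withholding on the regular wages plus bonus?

3,046.00 Cr

Canton Income Tax: taxable = 7,003.00 Cr
  461.90 Cr + 26.71% × (7,003.00 Cr − 4,000.00 Cr) = 461.90 Cr + 26.71% × 3,003.00 Cr = 1,264.00 Cr
Supplemental (22% flat on bonus): 22% × 8,100.00 Cr = 1,782.00 Cr
Total canton income tax: 1,264.00 Cr + 1,782.00 Cr = 3,046.00 Cr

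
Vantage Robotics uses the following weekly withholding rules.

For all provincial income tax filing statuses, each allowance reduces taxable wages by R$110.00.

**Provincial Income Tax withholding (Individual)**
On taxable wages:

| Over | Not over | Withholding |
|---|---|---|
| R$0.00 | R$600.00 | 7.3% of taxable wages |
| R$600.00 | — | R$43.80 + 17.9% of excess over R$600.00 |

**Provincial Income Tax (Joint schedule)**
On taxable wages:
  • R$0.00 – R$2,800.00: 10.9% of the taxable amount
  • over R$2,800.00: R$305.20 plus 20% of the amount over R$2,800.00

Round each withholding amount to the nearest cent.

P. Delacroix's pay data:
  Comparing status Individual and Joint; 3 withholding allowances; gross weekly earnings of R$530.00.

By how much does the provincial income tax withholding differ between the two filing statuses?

R$7.20

Provincial Income Tax (Individual): taxable = R$530.00 − 3×R$110.00 = R$200.00
  7.3% × R$200.00 = R$14.60
Provincial Income Tax (Joint): taxable = R$530.00 − 3×R$110.00 = R$200.00
  10.9% × R$200.00 = R$21.80
Difference: |R$14.60 − R$21.80| = R$7.20 (higher under Joint)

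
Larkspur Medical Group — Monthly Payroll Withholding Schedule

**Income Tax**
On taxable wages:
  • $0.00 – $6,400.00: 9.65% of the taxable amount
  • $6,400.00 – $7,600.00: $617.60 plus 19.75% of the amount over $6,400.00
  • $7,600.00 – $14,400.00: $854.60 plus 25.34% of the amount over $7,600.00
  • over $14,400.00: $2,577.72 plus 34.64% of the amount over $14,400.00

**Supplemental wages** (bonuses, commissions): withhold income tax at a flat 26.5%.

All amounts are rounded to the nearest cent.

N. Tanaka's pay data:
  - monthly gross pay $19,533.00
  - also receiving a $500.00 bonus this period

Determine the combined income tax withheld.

Income Tax: taxable = $19,533.00
  $2,577.72 + 34.64% × ($19,533.00 − $14,400.00) = $2,577.72 + 34.64% × $5,133.00 = $4,355.79
Supplemental (26.5% flat on bonus): 26.5% × $500.00 = $132.50
Total income tax: $4,355.79 + $132.50 = $4,488.29

$4,488.29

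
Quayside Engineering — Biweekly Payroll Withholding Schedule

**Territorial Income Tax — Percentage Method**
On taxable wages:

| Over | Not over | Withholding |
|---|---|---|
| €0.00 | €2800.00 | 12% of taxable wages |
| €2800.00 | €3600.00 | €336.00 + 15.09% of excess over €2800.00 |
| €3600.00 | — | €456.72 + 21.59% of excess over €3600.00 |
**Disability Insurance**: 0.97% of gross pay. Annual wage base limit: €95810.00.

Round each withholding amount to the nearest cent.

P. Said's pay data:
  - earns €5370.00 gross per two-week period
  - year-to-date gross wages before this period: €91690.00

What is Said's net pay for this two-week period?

€4491.18

Territorial Income Tax: taxable = €5370.00
  €456.72 + 21.59% × (€5370.00 − €3600.00) = €456.72 + 21.59% × €1770.00 = €838.86
Disability Insurance: cap €95810.00 − YTD €91690.00 = €4120.00 subject; 0.97% × €4120.00 = €39.96
Total withheld: €838.86 + €39.96 = €878.82
Net pay: €5370.00 − €878.82 = €4491.18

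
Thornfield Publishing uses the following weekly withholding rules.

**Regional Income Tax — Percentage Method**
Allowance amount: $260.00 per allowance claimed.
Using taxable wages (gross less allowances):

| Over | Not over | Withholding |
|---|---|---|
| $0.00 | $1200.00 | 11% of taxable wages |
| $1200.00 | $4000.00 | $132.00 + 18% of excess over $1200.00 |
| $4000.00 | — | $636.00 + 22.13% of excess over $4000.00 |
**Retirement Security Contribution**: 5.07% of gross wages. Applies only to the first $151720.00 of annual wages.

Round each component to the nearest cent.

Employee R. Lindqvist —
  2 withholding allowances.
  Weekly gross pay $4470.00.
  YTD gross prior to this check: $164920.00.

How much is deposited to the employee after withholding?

$3843.00

Regional Income Tax: taxable = $4470.00 − 2×$260.00 = $3950.00
  $132.00 + 18% × ($3950.00 − $1200.00) = $132.00 + 18% × $2750.00 = $627.00
Retirement Security Contribution: YTD $164920.00 ≥ cap $151720.00 → $0.00
Total withheld: $627.00 + $0.00 = $627.00
Net pay: $4470.00 − $627.00 = $3843.00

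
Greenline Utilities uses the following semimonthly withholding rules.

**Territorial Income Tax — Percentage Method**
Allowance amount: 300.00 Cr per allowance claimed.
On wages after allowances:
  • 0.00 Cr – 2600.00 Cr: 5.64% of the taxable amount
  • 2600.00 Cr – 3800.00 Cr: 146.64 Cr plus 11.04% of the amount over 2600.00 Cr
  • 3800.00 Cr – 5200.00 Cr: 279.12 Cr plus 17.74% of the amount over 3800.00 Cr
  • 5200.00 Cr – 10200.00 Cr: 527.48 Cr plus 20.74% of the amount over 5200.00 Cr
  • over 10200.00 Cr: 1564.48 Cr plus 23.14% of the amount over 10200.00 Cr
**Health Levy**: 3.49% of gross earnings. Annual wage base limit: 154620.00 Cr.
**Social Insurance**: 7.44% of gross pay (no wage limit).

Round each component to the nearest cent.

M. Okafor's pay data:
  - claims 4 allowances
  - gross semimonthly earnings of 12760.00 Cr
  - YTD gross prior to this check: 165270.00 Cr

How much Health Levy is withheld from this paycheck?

0.00 Cr

Health Levy: YTD 165270.00 Cr ≥ cap 154620.00 Cr → 0.00 Cr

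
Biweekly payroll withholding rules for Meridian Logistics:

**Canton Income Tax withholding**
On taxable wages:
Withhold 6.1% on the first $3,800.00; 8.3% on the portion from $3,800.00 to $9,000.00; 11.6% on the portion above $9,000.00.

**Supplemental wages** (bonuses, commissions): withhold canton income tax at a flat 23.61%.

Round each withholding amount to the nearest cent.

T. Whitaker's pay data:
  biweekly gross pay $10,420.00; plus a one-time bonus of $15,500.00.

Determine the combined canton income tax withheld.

Canton Income Tax: taxable = $10,420.00
  $663.40 + 11.6% × ($10,420.00 − $9,000.00) = $663.40 + 11.6% × $1,420.00 = $828.12
Supplemental (23.61% flat on bonus): 23.61% × $15,500.00 = $3,659.55
Total canton income tax: $828.12 + $3,659.55 = $4,487.67

$4,487.67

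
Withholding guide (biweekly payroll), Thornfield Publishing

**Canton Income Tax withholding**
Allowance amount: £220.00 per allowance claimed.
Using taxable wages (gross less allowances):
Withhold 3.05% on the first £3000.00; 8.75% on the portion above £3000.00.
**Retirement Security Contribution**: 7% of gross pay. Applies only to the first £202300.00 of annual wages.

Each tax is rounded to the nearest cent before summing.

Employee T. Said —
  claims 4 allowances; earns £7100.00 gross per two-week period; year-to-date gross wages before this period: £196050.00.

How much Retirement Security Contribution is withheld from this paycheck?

Retirement Security Contribution: cap £202300.00 − YTD £196050.00 = £6250.00 subject; 7% × £6250.00 = £437.50

£437.50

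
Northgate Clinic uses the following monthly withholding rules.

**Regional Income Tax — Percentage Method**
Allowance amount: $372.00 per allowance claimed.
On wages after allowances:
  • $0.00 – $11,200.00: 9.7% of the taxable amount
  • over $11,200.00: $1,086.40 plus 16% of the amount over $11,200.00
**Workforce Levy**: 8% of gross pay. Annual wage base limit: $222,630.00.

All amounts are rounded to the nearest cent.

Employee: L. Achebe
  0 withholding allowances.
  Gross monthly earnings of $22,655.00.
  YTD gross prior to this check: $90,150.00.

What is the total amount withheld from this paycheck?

$4,731.60

Regional Income Tax: taxable = $22,655.00
  $1,086.40 + 16% × ($22,655.00 − $11,200.00) = $1,086.40 + 16% × $11,455.00 = $2,919.20
Workforce Levy: 8% × $22,655.00 = $1,812.40
Total: $2,919.20 + $1,812.40 = $4,731.60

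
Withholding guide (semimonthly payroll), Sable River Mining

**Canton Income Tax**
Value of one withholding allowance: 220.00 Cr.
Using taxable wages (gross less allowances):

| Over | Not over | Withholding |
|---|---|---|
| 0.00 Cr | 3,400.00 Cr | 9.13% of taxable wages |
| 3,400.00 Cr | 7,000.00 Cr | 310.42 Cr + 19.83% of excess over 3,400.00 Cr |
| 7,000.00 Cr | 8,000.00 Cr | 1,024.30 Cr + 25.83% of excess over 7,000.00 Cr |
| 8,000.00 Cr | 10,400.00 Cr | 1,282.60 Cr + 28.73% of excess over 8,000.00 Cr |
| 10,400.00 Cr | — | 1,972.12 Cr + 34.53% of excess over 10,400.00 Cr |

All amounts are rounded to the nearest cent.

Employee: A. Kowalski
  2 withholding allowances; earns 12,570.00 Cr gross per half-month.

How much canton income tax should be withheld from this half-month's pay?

Canton Income Tax: taxable = 12,570.00 Cr − 2×220.00 Cr = 12,130.00 Cr
  1,972.12 Cr + 34.53% × (12,130.00 Cr − 10,400.00 Cr) = 1,972.12 Cr + 34.53% × 1,730.00 Cr = 2,569.49 Cr

2,569.49 Cr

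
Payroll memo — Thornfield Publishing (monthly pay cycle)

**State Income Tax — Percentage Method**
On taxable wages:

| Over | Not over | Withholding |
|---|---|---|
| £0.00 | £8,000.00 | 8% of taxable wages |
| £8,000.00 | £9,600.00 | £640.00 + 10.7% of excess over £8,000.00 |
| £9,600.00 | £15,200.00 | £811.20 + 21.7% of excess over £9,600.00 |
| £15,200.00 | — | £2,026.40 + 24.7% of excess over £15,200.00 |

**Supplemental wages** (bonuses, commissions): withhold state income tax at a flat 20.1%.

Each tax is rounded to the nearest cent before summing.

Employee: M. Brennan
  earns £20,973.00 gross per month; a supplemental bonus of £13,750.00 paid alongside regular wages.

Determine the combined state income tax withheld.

State Income Tax: taxable = £20,973.00
  £2,026.40 + 24.7% × (£20,973.00 − £15,200.00) = £2,026.40 + 24.7% × £5,773.00 = £3,452.33
Supplemental (20.1% flat on bonus): 20.1% × £13,750.00 = £2,763.75
Total state income tax: £3,452.33 + £2,763.75 = £6,216.08

£6,216.08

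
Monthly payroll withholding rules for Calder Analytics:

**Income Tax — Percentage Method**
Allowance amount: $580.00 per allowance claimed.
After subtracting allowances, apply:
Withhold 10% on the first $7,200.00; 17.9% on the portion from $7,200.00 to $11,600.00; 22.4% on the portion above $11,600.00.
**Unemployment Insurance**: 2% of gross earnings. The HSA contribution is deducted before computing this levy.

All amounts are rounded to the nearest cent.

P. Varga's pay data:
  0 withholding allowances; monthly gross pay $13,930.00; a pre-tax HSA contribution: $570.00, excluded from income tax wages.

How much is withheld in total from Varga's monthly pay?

Income Tax: taxable = $13,930.00 − $570.00 = $13,360.00
  $1,507.60 + 22.4% × ($13,360.00 − $11,600.00) = $1,507.60 + 22.4% × $1,760.00 = $1,901.84
Unemployment Insurance: 2% × $13,360.00 = $267.20
Total: $1,901.84 + $267.20 = $2,169.04

$2,169.04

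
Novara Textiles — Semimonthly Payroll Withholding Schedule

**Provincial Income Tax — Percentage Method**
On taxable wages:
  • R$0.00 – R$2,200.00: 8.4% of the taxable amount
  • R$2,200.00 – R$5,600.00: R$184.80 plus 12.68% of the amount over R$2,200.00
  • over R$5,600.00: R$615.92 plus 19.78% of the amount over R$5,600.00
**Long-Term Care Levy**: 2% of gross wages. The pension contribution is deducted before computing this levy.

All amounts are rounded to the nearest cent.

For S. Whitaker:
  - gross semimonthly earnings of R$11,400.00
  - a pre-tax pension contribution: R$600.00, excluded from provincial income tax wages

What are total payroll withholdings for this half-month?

R$1,860.48

Provincial Income Tax: taxable = R$11,400.00 − R$600.00 = R$10,800.00
  R$615.92 + 19.78% × (R$10,800.00 − R$5,600.00) = R$615.92 + 19.78% × R$5,200.00 = R$1,644.48
Long-Term Care Levy: 2% × R$10,800.00 = R$216.00
Total: R$1,644.48 + R$216.00 = R$1,860.48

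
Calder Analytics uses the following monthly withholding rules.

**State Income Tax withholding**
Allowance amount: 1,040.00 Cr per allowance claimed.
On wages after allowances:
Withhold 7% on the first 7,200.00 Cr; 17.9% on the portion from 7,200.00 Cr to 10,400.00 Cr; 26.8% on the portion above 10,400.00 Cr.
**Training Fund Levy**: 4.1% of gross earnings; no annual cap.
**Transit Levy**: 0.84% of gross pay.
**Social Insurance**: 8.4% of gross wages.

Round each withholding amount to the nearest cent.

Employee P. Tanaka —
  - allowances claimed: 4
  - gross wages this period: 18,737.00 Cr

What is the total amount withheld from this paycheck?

State Income Tax: taxable = 18,737.00 Cr − 4×1,040.00 Cr = 14,577.00 Cr
  1,076.80 Cr + 26.8% × (14,577.00 Cr − 10,400.00 Cr) = 1,076.80 Cr + 26.8% × 4,177.00 Cr = 2,196.24 Cr
Training Fund Levy: 4.1% × 18,737.00 Cr = 768.22 Cr
Transit Levy: 0.84% × 18,737.00 Cr = 157.39 Cr
Social Insurance: 8.4% × 18,737.00 Cr = 1,573.91 Cr
Total: 2,196.24 Cr + 768.22 Cr + 157.39 Cr + 1,573.91 Cr = 4,695.76 Cr

4,695.76 Cr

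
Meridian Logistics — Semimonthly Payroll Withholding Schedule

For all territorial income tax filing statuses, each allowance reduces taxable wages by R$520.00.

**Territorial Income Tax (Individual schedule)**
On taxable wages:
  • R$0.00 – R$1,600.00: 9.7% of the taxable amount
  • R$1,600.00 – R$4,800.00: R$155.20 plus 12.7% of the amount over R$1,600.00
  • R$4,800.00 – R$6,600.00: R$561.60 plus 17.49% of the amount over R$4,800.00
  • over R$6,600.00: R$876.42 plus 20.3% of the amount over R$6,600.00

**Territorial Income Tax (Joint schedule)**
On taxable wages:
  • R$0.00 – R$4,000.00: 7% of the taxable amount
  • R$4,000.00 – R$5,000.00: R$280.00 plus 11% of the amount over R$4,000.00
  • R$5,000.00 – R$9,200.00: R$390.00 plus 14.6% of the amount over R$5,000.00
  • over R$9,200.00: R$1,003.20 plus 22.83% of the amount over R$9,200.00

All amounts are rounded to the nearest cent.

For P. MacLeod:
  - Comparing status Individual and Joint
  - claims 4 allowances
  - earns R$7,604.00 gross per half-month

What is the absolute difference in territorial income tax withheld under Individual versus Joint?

Territorial Income Tax (Individual): taxable = R$7,604.00 − 4×R$520.00 = R$5,524.00
  R$561.60 + 17.49% × (R$5,524.00 − R$4,800.00) = R$561.60 + 17.49% × R$724.00 = R$688.23
Territorial Income Tax (Joint): taxable = R$7,604.00 − 4×R$520.00 = R$5,524.00
  R$390.00 + 14.6% × (R$5,524.00 − R$5,000.00) = R$390.00 + 14.6% × R$524.00 = R$466.50
Difference: |R$688.23 − R$466.50| = R$221.73 (higher under Individual)

R$221.73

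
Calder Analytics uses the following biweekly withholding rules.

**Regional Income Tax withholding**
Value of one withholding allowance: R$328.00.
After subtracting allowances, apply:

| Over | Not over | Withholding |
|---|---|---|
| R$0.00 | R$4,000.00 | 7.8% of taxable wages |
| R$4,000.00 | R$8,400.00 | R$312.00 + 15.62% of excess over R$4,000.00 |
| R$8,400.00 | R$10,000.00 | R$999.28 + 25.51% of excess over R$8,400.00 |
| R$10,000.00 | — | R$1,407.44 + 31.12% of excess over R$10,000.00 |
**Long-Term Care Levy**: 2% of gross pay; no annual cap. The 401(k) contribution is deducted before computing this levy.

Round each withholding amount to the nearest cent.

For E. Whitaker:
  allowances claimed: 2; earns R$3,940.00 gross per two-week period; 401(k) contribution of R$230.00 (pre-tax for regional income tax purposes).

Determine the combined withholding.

Regional Income Tax: taxable = R$3,940.00 − R$230.00 − 2×R$328.00 = R$3,054.00
  7.8% × R$3,054.00 = R$238.21
Long-Term Care Levy: 2% × R$3,710.00 = R$74.20
Total: R$238.21 + R$74.20 = R$312.41

R$312.41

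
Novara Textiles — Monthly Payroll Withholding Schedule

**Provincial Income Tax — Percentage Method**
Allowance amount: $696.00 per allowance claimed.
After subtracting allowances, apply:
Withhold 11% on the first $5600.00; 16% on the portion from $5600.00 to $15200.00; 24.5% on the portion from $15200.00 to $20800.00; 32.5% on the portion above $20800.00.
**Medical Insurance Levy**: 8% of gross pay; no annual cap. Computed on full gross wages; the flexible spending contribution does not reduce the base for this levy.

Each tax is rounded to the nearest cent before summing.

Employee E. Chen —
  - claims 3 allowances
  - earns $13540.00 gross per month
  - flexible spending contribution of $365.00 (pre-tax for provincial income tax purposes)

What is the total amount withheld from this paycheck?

Provincial Income Tax: taxable = $13540.00 − $365.00 − 3×$696.00 = $11087.00
  $616.00 + 16% × ($11087.00 − $5600.00) = $616.00 + 16% × $5487.00 = $1493.92
Medical Insurance Levy: 8% × $13540.00 = $1083.20
Total: $1493.92 + $1083.20 = $2577.12

$2577.12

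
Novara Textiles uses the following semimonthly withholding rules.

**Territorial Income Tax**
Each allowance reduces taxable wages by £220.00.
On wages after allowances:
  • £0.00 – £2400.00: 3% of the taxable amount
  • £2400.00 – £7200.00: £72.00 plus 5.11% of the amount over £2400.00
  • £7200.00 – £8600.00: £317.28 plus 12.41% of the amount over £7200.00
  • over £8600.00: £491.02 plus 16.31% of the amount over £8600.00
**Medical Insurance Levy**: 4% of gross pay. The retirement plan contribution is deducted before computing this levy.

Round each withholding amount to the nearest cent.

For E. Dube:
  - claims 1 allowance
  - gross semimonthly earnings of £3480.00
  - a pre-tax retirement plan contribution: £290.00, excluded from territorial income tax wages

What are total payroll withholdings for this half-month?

Territorial Income Tax: taxable = £3480.00 − £290.00 − 1×£220.00 = £2970.00
  £72.00 + 5.11% × (£2970.00 − £2400.00) = £72.00 + 5.11% × £570.00 = £101.13
Medical Insurance Levy: 4% × £3190.00 = £127.60
Total: £101.13 + £127.60 = £228.73

£228.73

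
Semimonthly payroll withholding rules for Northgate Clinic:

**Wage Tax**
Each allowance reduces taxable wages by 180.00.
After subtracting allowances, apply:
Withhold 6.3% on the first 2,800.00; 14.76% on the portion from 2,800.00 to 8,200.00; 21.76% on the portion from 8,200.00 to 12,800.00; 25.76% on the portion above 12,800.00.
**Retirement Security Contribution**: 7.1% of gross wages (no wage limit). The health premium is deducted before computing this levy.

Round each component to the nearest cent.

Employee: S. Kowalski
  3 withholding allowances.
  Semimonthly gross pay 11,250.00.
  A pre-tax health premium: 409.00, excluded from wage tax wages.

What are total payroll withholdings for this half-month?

Wage Tax: taxable = 11,250.00 − 409.00 − 3×180.00 = 10,301.00
  973.44 + 21.76% × (10,301.00 − 8,200.00) = 973.44 + 21.76% × 2,101.00 = 1,430.62
Retirement Security Contribution: 7.1% × 10,841.00 = 769.71
Total: 1,430.62 + 769.71 = 2,200.33

2,200.33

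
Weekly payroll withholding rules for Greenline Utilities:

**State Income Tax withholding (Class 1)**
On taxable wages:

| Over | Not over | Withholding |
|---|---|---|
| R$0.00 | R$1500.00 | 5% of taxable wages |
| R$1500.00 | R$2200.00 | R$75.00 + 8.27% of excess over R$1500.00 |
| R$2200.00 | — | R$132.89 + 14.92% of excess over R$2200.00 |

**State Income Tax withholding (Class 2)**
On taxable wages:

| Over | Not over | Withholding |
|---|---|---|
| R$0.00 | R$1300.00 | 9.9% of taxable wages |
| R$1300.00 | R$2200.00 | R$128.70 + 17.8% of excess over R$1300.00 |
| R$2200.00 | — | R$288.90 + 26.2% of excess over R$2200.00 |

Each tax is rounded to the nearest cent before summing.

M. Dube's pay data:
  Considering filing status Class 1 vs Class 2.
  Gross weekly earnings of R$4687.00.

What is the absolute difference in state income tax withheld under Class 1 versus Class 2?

R$436.54

State Income Tax (Class 1): taxable = R$4687.00
  R$132.89 + 14.92% × (R$4687.00 − R$2200.00) = R$132.89 + 14.92% × R$2487.00 = R$503.95
State Income Tax (Class 2): taxable = R$4687.00
  R$288.90 + 26.2% × (R$4687.00 − R$2200.00) = R$288.90 + 26.2% × R$2487.00 = R$940.49
Difference: |R$503.95 − R$940.49| = R$436.54 (higher under Class 2)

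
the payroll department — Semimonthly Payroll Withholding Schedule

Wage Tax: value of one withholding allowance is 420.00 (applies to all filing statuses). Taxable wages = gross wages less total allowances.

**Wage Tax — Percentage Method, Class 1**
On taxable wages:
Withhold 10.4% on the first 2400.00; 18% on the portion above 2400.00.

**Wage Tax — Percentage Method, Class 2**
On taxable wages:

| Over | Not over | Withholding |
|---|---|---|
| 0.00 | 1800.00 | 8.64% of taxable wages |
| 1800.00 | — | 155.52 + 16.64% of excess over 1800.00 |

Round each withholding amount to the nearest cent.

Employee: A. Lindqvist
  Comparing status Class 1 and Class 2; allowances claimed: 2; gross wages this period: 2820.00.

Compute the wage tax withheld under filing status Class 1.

Wage Tax (Class 1): taxable = 2820.00 − 2×420.00 = 1980.00
  10.4% × 1980.00 = 205.92

205.92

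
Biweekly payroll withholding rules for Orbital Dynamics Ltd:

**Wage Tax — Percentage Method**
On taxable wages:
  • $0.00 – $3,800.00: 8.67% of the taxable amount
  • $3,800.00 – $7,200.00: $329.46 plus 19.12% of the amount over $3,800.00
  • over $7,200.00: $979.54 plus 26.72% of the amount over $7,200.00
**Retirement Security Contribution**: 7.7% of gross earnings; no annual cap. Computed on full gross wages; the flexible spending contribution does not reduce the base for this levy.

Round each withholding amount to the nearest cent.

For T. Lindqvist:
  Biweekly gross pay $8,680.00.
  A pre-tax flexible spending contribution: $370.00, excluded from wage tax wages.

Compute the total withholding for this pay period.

Wage Tax: taxable = $8,680.00 − $370.00 = $8,310.00
  $979.54 + 26.72% × ($8,310.00 − $7,200.00) = $979.54 + 26.72% × $1,110.00 = $1,276.13
Retirement Security Contribution: 7.7% × $8,680.00 = $668.36
Total: $1,276.13 + $668.36 = $1,944.49

$1,944.49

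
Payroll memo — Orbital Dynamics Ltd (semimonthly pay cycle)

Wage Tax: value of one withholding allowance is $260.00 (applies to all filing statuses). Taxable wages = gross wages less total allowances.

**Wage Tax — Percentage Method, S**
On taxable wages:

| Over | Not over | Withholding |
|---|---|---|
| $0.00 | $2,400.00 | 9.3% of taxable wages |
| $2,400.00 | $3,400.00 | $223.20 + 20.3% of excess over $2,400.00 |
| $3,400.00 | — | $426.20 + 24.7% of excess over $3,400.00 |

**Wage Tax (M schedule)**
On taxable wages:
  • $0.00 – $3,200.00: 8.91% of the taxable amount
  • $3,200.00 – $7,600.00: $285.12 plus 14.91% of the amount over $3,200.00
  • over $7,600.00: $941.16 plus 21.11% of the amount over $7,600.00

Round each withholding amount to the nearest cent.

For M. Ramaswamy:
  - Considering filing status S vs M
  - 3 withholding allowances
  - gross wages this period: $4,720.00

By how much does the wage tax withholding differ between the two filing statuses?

Wage Tax (S): taxable = $4,720.00 − 3×$260.00 = $3,940.00
  $426.20 + 24.7% × ($3,940.00 − $3,400.00) = $426.20 + 24.7% × $540.00 = $559.58
Wage Tax (M): taxable = $4,720.00 − 3×$260.00 = $3,940.00
  $285.12 + 14.91% × ($3,940.00 − $3,200.00) = $285.12 + 14.91% × $740.00 = $395.45
Difference: |$559.58 − $395.45| = $164.13 (higher under S)

$164.13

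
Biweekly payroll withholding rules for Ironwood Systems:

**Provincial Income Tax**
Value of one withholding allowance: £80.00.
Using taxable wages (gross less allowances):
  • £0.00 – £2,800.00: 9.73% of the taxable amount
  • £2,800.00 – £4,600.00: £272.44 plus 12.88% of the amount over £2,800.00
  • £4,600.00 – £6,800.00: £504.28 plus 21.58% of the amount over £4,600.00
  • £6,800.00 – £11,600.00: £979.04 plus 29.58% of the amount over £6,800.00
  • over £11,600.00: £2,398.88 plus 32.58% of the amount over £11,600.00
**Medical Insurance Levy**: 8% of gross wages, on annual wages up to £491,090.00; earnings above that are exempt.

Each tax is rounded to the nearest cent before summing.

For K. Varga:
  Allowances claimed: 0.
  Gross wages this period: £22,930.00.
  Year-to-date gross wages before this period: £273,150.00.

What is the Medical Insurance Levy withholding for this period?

£1,834.40

Medical Insurance Levy: 8% × £22,930.00 = £1,834.40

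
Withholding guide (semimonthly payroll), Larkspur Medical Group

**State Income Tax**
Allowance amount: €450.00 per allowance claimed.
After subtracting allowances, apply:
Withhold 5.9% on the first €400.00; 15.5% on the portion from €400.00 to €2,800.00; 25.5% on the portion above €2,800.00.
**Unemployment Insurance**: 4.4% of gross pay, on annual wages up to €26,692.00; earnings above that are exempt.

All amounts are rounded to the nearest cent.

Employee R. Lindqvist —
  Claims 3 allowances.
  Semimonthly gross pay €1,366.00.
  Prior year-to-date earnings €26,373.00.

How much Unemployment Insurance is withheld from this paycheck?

Unemployment Insurance: cap €26,692.00 − YTD €26,373.00 = €319.00 subject; 4.4% × €319.00 = €14.04

€14.04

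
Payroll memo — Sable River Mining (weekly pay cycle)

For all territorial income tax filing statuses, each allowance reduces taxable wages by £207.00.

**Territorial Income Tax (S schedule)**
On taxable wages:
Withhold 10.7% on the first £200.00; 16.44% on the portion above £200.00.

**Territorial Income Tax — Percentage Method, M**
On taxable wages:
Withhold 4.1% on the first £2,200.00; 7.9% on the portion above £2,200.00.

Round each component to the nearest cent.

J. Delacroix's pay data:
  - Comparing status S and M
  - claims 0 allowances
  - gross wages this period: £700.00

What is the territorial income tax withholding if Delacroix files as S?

£103.60

Territorial Income Tax (S): taxable = £700.00
  £21.40 + 16.44% × (£700.00 − £200.00) = £21.40 + 16.44% × £500.00 = £103.60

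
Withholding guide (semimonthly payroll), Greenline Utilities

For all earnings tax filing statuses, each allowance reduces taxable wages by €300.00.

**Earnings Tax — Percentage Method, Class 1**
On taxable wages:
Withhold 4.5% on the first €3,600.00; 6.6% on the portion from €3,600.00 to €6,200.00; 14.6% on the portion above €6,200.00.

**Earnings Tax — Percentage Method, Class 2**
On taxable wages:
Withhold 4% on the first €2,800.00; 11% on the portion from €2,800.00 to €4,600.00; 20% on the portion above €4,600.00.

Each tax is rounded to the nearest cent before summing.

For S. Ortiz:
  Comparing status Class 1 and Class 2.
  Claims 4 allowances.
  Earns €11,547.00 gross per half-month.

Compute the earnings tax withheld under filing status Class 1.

€939.06

Earnings Tax (Class 1): taxable = €11,547.00 − 4×€300.00 = €10,347.00
  €333.60 + 14.6% × (€10,347.00 − €6,200.00) = €333.60 + 14.6% × €4,147.00 = €939.06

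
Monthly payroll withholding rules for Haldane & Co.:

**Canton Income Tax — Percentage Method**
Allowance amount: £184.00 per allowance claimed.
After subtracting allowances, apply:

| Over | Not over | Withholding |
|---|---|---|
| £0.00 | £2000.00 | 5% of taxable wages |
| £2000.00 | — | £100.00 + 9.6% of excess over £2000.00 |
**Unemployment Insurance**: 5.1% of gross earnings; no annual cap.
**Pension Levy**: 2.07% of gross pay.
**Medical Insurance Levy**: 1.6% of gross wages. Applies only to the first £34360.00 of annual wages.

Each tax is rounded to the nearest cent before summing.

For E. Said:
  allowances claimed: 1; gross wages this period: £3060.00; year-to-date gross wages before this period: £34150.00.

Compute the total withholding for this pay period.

£406.86

Canton Income Tax: taxable = £3060.00 − 1×£184.00 = £2876.00
  £100.00 + 9.6% × (£2876.00 − £2000.00) = £100.00 + 9.6% × £876.00 = £184.10
Unemployment Insurance: 5.1% × £3060.00 = £156.06
Pension Levy: 2.07% × £3060.00 = £63.34
Medical Insurance Levy: cap £34360.00 − YTD £34150.00 = £210.00 subject; 1.6% × £210.00 = £3.36
Total: £184.10 + £156.06 + £63.34 + £3.36 = £406.86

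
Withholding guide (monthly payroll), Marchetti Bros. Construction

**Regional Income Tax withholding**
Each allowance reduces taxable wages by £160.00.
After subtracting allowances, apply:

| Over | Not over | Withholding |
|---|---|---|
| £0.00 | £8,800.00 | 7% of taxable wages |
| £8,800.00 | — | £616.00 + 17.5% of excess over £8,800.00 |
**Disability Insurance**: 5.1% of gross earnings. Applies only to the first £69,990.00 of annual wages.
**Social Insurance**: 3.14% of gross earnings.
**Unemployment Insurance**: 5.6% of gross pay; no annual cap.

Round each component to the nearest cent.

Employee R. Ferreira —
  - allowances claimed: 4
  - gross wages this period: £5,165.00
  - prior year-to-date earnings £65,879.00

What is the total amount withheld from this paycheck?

Regional Income Tax: taxable = £5,165.00 − 4×£160.00 = £4,525.00
  7% × £4,525.00 = £316.75
Disability Insurance: cap £69,990.00 − YTD £65,879.00 = £4,111.00 subject; 5.1% × £4,111.00 = £209.66
Social Insurance: 3.14% × £5,165.00 = £162.18
Unemployment Insurance: 5.6% × £5,165.00 = £289.24
Total: £316.75 + £209.66 + £162.18 + £289.24 = £977.83

£977.83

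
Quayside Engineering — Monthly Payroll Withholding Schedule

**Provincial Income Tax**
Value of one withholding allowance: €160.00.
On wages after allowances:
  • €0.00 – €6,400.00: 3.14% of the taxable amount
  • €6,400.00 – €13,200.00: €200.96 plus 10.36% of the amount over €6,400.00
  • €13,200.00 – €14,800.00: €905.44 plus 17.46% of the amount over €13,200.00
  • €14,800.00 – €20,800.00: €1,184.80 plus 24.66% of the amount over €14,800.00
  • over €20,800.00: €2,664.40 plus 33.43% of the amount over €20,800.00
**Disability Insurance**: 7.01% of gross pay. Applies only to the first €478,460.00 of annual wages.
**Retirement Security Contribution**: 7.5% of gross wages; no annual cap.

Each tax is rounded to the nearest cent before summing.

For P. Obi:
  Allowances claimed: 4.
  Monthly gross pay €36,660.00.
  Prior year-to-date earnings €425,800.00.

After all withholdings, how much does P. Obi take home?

Provincial Income Tax: taxable = €36,660.00 − 4×€160.00 = €36,020.00
  €2,664.40 + 33.43% × (€36,020.00 − €20,800.00) = €2,664.40 + 33.43% × €15,220.00 = €7,752.45
Disability Insurance: 7.01% × €36,660.00 = €2,569.87
Retirement Security Contribution: 7.5% × €36,660.00 = €2,749.50
Total withheld: €7,752.45 + €2,569.87 + €2,749.50 = €13,071.82
Net pay: €36,660.00 − €13,071.82 = €23,588.18

€23,588.18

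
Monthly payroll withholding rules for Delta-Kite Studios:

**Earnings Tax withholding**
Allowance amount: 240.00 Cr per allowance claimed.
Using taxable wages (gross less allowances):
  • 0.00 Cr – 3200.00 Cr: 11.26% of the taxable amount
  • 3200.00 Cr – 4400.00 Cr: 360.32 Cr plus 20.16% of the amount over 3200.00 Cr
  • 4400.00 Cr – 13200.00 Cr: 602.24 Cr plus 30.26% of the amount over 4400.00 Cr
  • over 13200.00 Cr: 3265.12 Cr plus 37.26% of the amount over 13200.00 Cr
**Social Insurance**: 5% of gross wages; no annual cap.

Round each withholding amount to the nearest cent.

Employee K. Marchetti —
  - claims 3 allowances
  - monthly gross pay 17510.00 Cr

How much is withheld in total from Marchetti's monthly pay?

5478.25 Cr

Earnings Tax: taxable = 17510.00 Cr − 3×240.00 Cr = 16790.00 Cr
  3265.12 Cr + 37.26% × (16790.00 Cr − 13200.00 Cr) = 3265.12 Cr + 37.26% × 3590.00 Cr = 4602.75 Cr
Social Insurance: 5% × 17510.00 Cr = 875.50 Cr
Total: 4602.75 Cr + 875.50 Cr = 5478.25 Cr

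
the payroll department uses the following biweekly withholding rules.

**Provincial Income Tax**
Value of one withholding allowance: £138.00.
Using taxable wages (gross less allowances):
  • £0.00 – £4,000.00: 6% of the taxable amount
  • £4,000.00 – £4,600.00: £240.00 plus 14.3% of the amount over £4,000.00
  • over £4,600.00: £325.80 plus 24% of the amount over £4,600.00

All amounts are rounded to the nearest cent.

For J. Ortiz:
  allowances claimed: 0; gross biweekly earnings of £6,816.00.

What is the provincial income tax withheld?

Provincial Income Tax: taxable = £6,816.00
  £325.80 + 24% × (£6,816.00 − £4,600.00) = £325.80 + 24% × £2,216.00 = £857.64

£857.64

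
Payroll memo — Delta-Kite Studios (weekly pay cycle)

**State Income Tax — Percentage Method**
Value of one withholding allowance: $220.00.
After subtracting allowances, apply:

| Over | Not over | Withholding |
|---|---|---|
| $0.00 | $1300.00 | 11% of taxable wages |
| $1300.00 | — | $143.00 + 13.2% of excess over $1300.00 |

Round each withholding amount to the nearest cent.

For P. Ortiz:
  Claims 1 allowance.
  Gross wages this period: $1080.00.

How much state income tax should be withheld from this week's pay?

$94.60

State Income Tax: taxable = $1080.00 − 1×$220.00 = $860.00
  11% × $860.00 = $94.60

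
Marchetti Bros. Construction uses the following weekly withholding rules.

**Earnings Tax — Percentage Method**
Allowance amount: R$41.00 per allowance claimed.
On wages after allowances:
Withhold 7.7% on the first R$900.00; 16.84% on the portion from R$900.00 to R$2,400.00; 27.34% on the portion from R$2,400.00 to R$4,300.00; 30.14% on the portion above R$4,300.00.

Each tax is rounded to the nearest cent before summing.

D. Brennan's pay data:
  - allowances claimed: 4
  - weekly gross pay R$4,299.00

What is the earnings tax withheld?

Earnings Tax: taxable = R$4,299.00 − 4×R$41.00 = R$4,135.00
  R$321.90 + 27.34% × (R$4,135.00 − R$2,400.00) = R$321.90 + 27.34% × R$1,735.00 = R$796.25

R$796.25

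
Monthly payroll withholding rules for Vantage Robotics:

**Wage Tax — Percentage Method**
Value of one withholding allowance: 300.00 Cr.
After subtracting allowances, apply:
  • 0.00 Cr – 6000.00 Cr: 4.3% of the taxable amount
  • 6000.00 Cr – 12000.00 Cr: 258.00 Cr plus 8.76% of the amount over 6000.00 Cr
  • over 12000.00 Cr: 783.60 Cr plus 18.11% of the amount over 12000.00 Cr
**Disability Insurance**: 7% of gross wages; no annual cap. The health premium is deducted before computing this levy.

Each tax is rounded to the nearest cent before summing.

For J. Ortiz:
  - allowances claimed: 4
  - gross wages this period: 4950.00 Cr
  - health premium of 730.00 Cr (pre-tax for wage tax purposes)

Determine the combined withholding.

Wage Tax: taxable = 4950.00 Cr − 730.00 Cr − 4×300.00 Cr = 3020.00 Cr
  4.3% × 3020.00 Cr = 129.86 Cr
Disability Insurance: 7% × 4220.00 Cr = 295.40 Cr
Total: 129.86 Cr + 295.40 Cr = 425.26 Cr

425.26 Cr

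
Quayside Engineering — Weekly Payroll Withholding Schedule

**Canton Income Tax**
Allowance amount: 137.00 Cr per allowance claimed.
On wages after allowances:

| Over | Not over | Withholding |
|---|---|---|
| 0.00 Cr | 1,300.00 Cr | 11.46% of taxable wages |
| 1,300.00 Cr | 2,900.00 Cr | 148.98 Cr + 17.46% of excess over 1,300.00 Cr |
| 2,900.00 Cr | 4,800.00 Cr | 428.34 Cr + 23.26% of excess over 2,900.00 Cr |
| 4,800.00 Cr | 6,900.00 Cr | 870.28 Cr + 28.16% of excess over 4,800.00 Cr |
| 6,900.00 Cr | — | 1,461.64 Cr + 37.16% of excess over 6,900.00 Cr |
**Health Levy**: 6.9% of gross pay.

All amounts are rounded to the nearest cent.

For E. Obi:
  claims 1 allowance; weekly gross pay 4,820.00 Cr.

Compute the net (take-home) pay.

Canton Income Tax: taxable = 4,820.00 Cr − 1×137.00 Cr = 4,683.00 Cr
  428.34 Cr + 23.26% × (4,683.00 Cr − 2,900.00 Cr) = 428.34 Cr + 23.26% × 1,783.00 Cr = 843.07 Cr
Health Levy: 6.9% × 4,820.00 Cr = 332.58 Cr
Total withheld: 843.07 Cr + 332.58 Cr = 1,175.65 Cr
Net pay: 4,820.00 Cr − 1,175.65 Cr = 3,644.35 Cr

3,644.35 Cr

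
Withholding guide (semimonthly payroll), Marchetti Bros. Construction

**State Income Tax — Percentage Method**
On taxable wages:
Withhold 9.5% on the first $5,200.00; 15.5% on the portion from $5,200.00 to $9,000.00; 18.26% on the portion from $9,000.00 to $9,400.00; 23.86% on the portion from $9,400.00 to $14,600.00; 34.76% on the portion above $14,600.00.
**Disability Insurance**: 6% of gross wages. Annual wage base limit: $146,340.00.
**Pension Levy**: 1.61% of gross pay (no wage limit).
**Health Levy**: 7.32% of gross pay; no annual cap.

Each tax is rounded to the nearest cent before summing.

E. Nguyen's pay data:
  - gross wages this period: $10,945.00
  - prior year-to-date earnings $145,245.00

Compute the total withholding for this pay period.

State Income Tax: taxable = $10,945.00
  $1,156.04 + 23.86% × ($10,945.00 − $9,400.00) = $1,156.04 + 23.86% × $1,545.00 = $1,524.68
Disability Insurance: cap $146,340.00 − YTD $145,245.00 = $1,095.00 subject; 6% × $1,095.00 = $65.70
Pension Levy: 1.61% × $10,945.00 = $176.21
Health Levy: 7.32% × $10,945.00 = $801.17
Total: $1,524.68 + $65.70 + $176.21 + $801.17 = $2,567.76

$2,567.76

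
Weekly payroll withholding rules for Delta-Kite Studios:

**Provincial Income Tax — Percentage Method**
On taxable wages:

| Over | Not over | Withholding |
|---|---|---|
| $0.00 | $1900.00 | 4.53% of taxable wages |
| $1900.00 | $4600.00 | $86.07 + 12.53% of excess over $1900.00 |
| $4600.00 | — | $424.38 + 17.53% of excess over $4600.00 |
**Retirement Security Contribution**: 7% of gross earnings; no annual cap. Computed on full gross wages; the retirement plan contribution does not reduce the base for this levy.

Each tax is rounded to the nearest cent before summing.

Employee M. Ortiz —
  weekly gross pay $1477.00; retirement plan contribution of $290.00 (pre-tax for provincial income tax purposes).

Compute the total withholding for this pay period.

$157.16

Provincial Income Tax: taxable = $1477.00 − $290.00 = $1187.00
  4.53% × $1187.00 = $53.77
Retirement Security Contribution: 7% × $1477.00 = $103.39
Total: $53.77 + $103.39 = $157.16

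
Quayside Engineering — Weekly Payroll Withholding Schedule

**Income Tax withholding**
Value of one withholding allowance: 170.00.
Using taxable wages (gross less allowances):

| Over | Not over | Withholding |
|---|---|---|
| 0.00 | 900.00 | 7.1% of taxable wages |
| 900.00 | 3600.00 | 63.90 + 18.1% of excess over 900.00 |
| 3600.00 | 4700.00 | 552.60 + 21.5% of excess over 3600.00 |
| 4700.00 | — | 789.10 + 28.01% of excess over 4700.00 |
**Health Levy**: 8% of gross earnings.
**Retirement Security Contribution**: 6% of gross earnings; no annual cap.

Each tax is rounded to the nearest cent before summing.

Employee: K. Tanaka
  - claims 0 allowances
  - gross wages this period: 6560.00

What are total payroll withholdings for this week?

Income Tax: taxable = 6560.00
  789.10 + 28.01% × (6560.00 − 4700.00) = 789.10 + 28.01% × 1860.00 = 1310.09
Health Levy: 8% × 6560.00 = 524.80
Retirement Security Contribution: 6% × 6560.00 = 393.60
Total: 1310.09 + 524.80 + 393.60 = 2228.49

2228.49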